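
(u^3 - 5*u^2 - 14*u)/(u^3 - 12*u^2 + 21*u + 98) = u/(u - 7)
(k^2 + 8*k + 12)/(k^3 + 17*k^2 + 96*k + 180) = (k + 2)/(k^2 + 11*k + 30)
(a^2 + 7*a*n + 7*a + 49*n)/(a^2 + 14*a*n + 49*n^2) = (a + 7)/(a + 7*n)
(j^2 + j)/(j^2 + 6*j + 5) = j/(j + 5)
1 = 1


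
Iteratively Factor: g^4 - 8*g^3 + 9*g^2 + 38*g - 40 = (g + 2)*(g^3 - 10*g^2 + 29*g - 20) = (g - 5)*(g + 2)*(g^2 - 5*g + 4) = (g - 5)*(g - 4)*(g + 2)*(g - 1)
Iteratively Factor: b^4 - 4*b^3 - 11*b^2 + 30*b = (b - 5)*(b^3 + b^2 - 6*b) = b*(b - 5)*(b^2 + b - 6) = b*(b - 5)*(b - 2)*(b + 3)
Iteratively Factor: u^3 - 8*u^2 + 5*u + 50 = (u - 5)*(u^2 - 3*u - 10) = (u - 5)^2*(u + 2)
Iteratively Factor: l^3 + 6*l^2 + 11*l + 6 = (l + 2)*(l^2 + 4*l + 3) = (l + 1)*(l + 2)*(l + 3)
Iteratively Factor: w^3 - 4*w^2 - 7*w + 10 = (w - 1)*(w^2 - 3*w - 10) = (w - 5)*(w - 1)*(w + 2)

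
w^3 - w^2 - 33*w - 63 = (w - 7)*(w + 3)^2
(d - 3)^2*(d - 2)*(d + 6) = d^4 - 2*d^3 - 27*d^2 + 108*d - 108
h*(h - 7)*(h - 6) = h^3 - 13*h^2 + 42*h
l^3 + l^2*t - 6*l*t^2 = l*(l - 2*t)*(l + 3*t)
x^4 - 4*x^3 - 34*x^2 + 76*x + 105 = (x - 7)*(x - 3)*(x + 1)*(x + 5)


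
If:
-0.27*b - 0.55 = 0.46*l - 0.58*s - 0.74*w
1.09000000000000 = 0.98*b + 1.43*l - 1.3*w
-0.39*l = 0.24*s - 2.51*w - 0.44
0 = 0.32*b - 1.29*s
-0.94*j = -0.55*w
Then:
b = 5.83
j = -0.37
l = -3.81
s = 1.45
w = -0.63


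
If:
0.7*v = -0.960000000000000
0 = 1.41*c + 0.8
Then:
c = -0.57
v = -1.37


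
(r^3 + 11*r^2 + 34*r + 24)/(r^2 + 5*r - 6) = (r^2 + 5*r + 4)/(r - 1)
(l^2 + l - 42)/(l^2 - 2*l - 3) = (-l^2 - l + 42)/(-l^2 + 2*l + 3)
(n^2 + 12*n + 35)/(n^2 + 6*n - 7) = (n + 5)/(n - 1)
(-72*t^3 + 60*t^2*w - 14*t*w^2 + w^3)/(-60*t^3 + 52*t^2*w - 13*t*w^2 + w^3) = (6*t - w)/(5*t - w)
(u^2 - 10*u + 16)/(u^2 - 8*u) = (u - 2)/u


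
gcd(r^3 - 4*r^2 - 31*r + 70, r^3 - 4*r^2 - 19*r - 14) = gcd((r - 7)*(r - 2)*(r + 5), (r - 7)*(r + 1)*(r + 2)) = r - 7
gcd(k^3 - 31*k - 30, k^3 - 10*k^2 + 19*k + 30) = k^2 - 5*k - 6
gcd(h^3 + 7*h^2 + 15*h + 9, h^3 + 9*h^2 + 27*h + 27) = h^2 + 6*h + 9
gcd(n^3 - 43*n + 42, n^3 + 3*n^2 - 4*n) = n - 1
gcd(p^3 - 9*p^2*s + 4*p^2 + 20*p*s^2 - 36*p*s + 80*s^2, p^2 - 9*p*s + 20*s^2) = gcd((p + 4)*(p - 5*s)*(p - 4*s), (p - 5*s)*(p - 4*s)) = p^2 - 9*p*s + 20*s^2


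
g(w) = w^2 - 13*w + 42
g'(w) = 2*w - 13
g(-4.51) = 120.97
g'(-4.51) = -22.02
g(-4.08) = 111.69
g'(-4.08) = -21.16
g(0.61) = 34.44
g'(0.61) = -11.78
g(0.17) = 39.82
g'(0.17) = -12.66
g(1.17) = 28.16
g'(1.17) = -10.66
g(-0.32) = 46.26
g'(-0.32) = -13.64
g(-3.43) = 98.35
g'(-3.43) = -19.86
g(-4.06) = 111.26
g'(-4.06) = -21.12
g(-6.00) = 156.00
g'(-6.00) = -25.00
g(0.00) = 42.00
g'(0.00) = -13.00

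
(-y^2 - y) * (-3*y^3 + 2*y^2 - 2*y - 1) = 3*y^5 + y^4 + 3*y^2 + y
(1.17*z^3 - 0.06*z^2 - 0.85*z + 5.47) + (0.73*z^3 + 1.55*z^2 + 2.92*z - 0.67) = 1.9*z^3 + 1.49*z^2 + 2.07*z + 4.8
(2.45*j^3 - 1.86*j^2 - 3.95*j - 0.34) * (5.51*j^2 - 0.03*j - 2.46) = 13.4995*j^5 - 10.3221*j^4 - 27.7357*j^3 + 2.8207*j^2 + 9.7272*j + 0.8364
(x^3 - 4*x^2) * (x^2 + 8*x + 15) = x^5 + 4*x^4 - 17*x^3 - 60*x^2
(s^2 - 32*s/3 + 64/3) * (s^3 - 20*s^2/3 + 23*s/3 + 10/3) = s^5 - 52*s^4/3 + 901*s^3/9 - 662*s^2/3 + 128*s + 640/9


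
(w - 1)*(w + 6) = w^2 + 5*w - 6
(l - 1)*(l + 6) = l^2 + 5*l - 6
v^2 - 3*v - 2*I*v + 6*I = (v - 3)*(v - 2*I)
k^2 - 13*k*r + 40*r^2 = (k - 8*r)*(k - 5*r)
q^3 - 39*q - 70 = (q - 7)*(q + 2)*(q + 5)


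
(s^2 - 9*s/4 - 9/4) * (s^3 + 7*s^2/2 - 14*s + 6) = s^5 + 5*s^4/4 - 193*s^3/8 + 237*s^2/8 + 18*s - 27/2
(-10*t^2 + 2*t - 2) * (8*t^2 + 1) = -80*t^4 + 16*t^3 - 26*t^2 + 2*t - 2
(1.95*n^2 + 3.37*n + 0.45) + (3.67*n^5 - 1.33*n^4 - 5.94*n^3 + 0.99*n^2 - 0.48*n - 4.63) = 3.67*n^5 - 1.33*n^4 - 5.94*n^3 + 2.94*n^2 + 2.89*n - 4.18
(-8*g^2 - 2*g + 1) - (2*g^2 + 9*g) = -10*g^2 - 11*g + 1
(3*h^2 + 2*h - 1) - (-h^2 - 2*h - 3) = 4*h^2 + 4*h + 2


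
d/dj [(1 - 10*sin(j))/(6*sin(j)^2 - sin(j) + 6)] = (60*sin(j)^2 - 12*sin(j) - 59)*cos(j)/(6*sin(j)^2 - sin(j) + 6)^2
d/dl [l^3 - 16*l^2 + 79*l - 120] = 3*l^2 - 32*l + 79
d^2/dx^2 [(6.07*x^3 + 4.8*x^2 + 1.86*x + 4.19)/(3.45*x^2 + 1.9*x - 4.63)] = (-2.27373675443232e-13*x^4 + 219.09299*x^3 + 438.87891*x^2 + 1123.788858*x + 402.62881)/(41.063625*x^6 + 67.84425*x^5 - 127.962225*x^4 - 175.2389*x^3 + 171.729015*x^2 + 122.19033*x - 99.252847)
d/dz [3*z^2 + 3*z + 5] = 6*z + 3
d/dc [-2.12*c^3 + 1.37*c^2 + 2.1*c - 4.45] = -6.36*c^2 + 2.74*c + 2.1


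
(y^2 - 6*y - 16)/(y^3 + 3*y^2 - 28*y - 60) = (y - 8)/(y^2 + y - 30)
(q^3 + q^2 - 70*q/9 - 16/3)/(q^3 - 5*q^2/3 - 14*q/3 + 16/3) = (q^2 + 11*q/3 + 2)/(q^2 + q - 2)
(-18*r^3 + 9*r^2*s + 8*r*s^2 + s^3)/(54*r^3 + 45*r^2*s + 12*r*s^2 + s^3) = (-r + s)/(3*r + s)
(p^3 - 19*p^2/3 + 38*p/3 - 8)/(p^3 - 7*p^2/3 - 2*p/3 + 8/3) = (p - 3)/(p + 1)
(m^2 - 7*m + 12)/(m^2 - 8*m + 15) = (m - 4)/(m - 5)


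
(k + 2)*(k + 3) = k^2 + 5*k + 6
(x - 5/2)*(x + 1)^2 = x^3 - x^2/2 - 4*x - 5/2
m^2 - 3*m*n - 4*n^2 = (m - 4*n)*(m + n)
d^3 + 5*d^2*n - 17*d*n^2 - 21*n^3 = (d - 3*n)*(d + n)*(d + 7*n)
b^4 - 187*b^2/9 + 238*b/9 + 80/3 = (b - 3)*(b - 8/3)*(b + 2/3)*(b + 5)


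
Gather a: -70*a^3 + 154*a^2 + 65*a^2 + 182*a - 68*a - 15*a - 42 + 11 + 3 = -70*a^3 + 219*a^2 + 99*a - 28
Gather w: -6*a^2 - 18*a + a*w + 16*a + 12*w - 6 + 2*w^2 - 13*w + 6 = -6*a^2 - 2*a + 2*w^2 + w*(a - 1)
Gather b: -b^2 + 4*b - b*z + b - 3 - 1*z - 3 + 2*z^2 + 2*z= -b^2 + b*(5 - z) + 2*z^2 + z - 6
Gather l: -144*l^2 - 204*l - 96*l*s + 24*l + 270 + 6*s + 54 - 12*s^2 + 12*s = -144*l^2 + l*(-96*s - 180) - 12*s^2 + 18*s + 324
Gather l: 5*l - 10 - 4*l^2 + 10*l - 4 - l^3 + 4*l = -l^3 - 4*l^2 + 19*l - 14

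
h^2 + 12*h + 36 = (h + 6)^2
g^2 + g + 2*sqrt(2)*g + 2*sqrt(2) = (g + 1)*(g + 2*sqrt(2))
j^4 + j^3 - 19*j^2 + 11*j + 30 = (j - 3)*(j - 2)*(j + 1)*(j + 5)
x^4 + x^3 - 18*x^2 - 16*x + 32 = (x - 4)*(x - 1)*(x + 2)*(x + 4)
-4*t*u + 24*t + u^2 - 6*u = (-4*t + u)*(u - 6)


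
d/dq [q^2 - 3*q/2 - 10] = 2*q - 3/2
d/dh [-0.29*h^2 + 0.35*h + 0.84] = 0.35 - 0.58*h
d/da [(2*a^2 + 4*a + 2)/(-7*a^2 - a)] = 2*(13*a^2 + 14*a + 1)/(a^2*(49*a^2 + 14*a + 1))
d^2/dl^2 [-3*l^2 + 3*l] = -6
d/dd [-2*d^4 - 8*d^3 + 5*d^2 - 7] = 2*d*(-4*d^2 - 12*d + 5)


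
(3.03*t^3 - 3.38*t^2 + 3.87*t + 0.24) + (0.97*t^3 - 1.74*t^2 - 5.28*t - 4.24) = 4.0*t^3 - 5.12*t^2 - 1.41*t - 4.0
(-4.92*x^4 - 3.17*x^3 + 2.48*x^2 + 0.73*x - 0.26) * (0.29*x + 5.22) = -1.4268*x^5 - 26.6017*x^4 - 15.8282*x^3 + 13.1573*x^2 + 3.7352*x - 1.3572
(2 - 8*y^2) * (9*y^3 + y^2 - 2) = -72*y^5 - 8*y^4 + 18*y^3 + 18*y^2 - 4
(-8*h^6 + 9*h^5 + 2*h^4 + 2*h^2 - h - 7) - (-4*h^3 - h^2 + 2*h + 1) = -8*h^6 + 9*h^5 + 2*h^4 + 4*h^3 + 3*h^2 - 3*h - 8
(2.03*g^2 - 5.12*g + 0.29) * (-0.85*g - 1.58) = -1.7255*g^3 + 1.1446*g^2 + 7.8431*g - 0.4582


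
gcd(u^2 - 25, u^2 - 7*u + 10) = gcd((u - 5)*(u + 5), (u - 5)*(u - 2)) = u - 5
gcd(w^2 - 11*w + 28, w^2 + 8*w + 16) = 1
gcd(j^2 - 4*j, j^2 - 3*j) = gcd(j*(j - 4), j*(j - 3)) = j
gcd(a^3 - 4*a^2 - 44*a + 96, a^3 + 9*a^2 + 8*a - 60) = a^2 + 4*a - 12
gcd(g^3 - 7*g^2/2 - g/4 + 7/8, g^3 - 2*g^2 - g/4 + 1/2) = g^2 - 1/4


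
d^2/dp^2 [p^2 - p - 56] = 2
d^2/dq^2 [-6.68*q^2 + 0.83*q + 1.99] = -13.3600000000000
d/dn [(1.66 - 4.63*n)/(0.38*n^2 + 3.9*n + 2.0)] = (1.7594*n^2 - 1.2616*n - 15.734)/(0.1444*n^4 + 2.964*n^3 + 16.73*n^2 + 15.6*n + 4.0)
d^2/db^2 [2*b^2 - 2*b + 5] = 4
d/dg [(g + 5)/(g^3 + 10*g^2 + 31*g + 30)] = (-2*g - 5)/(g^4 + 10*g^3 + 37*g^2 + 60*g + 36)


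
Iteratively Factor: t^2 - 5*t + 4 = (t - 4)*(t - 1)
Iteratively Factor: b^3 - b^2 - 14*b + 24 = (b + 4)*(b^2 - 5*b + 6) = (b - 2)*(b + 4)*(b - 3)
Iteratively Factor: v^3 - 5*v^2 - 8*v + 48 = (v + 3)*(v^2 - 8*v + 16) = (v - 4)*(v + 3)*(v - 4)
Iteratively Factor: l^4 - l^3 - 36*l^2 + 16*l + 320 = (l - 5)*(l^3 + 4*l^2 - 16*l - 64) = (l - 5)*(l - 4)*(l^2 + 8*l + 16) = (l - 5)*(l - 4)*(l + 4)*(l + 4)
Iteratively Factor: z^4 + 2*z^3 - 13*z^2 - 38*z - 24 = (z - 4)*(z^3 + 6*z^2 + 11*z + 6) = (z - 4)*(z + 2)*(z^2 + 4*z + 3) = (z - 4)*(z + 2)*(z + 3)*(z + 1)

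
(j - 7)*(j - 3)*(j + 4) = j^3 - 6*j^2 - 19*j + 84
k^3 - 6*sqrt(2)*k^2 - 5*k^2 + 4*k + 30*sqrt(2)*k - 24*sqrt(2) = (k - 4)*(k - 1)*(k - 6*sqrt(2))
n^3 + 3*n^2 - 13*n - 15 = (n - 3)*(n + 1)*(n + 5)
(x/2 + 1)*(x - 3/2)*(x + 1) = x^3/2 + 3*x^2/4 - 5*x/4 - 3/2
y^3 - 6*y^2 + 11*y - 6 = (y - 3)*(y - 2)*(y - 1)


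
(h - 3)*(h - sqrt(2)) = h^2 - 3*h - sqrt(2)*h + 3*sqrt(2)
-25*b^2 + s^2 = (-5*b + s)*(5*b + s)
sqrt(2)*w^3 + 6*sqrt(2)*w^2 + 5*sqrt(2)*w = w*(w + 5)*(sqrt(2)*w + sqrt(2))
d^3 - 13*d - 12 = (d - 4)*(d + 1)*(d + 3)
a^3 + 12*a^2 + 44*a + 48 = (a + 2)*(a + 4)*(a + 6)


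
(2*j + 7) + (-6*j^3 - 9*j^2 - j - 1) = -6*j^3 - 9*j^2 + j + 6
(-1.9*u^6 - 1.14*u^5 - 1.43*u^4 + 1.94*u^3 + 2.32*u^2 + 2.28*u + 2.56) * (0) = 0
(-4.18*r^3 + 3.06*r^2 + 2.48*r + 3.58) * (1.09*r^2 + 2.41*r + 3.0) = -4.5562*r^5 - 6.7384*r^4 - 2.4622*r^3 + 19.059*r^2 + 16.0678*r + 10.74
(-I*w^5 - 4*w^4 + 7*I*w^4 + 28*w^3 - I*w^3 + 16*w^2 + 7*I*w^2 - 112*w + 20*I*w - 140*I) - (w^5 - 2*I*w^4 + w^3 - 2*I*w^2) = -w^5 - I*w^5 - 4*w^4 + 9*I*w^4 + 27*w^3 - I*w^3 + 16*w^2 + 9*I*w^2 - 112*w + 20*I*w - 140*I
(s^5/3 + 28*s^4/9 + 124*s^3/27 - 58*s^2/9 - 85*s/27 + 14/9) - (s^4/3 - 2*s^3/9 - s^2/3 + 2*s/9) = s^5/3 + 25*s^4/9 + 130*s^3/27 - 55*s^2/9 - 91*s/27 + 14/9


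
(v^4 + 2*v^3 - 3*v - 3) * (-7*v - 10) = -7*v^5 - 24*v^4 - 20*v^3 + 21*v^2 + 51*v + 30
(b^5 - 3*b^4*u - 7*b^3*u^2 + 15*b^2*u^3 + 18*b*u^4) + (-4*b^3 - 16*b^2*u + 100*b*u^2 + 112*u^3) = b^5 - 3*b^4*u - 7*b^3*u^2 - 4*b^3 + 15*b^2*u^3 - 16*b^2*u + 18*b*u^4 + 100*b*u^2 + 112*u^3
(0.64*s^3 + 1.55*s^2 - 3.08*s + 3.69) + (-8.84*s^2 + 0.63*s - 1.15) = 0.64*s^3 - 7.29*s^2 - 2.45*s + 2.54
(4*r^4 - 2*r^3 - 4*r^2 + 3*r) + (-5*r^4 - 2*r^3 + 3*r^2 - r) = -r^4 - 4*r^3 - r^2 + 2*r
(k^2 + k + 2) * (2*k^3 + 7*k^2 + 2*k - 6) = 2*k^5 + 9*k^4 + 13*k^3 + 10*k^2 - 2*k - 12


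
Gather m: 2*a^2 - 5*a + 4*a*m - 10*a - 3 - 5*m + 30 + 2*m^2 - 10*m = 2*a^2 - 15*a + 2*m^2 + m*(4*a - 15) + 27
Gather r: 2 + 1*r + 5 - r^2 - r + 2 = 9 - r^2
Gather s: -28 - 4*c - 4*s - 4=-4*c - 4*s - 32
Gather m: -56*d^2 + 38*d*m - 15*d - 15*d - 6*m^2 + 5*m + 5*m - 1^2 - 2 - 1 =-56*d^2 - 30*d - 6*m^2 + m*(38*d + 10) - 4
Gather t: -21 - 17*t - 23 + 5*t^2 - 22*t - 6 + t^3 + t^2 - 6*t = t^3 + 6*t^2 - 45*t - 50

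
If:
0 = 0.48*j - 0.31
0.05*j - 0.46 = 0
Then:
No Solution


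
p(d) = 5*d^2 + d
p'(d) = 10*d + 1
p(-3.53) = 58.77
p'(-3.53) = -34.30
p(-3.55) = 59.46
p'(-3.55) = -34.50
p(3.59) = 68.03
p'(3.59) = 36.90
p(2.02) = 22.42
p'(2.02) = 21.20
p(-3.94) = 73.68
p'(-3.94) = -38.40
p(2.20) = 26.40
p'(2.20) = 23.00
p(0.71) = 3.23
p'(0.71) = 8.10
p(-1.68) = 12.43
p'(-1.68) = -15.80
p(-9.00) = 396.00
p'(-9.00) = -89.00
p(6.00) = 186.00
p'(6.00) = 61.00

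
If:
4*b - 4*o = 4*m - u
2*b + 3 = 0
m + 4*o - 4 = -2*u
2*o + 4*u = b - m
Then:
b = -3/2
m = -27/7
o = 187/84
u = -11/21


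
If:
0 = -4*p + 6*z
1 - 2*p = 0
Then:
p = 1/2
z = 1/3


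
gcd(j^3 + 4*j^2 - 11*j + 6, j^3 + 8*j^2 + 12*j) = j + 6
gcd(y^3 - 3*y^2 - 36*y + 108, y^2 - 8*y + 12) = y - 6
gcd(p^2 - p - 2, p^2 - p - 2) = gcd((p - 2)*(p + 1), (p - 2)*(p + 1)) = p^2 - p - 2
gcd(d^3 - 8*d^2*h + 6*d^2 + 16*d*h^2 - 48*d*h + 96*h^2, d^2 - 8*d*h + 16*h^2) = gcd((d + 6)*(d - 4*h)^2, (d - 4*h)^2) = d^2 - 8*d*h + 16*h^2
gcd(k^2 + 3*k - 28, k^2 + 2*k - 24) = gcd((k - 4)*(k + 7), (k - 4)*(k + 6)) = k - 4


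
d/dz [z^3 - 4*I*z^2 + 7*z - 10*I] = 3*z^2 - 8*I*z + 7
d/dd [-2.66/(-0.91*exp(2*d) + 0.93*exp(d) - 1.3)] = (2.4738 - 4.8412*exp(d))*exp(d)/(0.91*exp(2*d) - 0.93*exp(d) + 1.3)^2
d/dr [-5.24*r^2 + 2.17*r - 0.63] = 2.17 - 10.48*r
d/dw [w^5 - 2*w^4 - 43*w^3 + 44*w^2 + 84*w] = 5*w^4 - 8*w^3 - 129*w^2 + 88*w + 84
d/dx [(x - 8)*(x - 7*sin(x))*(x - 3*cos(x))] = (8 - x)*(x - 3*cos(x))*(7*cos(x) - 1) + (x - 8)*(x - 7*sin(x))*(3*sin(x) + 1) + (x - 7*sin(x))*(x - 3*cos(x))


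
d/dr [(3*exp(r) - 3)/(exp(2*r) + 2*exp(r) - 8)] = 3*(2*(1 - exp(r))*(exp(r) + 1) + exp(2*r) + 2*exp(r) - 8)*exp(r)/(exp(2*r) + 2*exp(r) - 8)^2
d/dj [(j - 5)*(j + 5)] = 2*j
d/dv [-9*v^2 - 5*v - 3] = -18*v - 5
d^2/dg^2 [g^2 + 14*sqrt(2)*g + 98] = 2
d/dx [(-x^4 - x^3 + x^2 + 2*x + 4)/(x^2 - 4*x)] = (-2*x^5 + 11*x^4 + 8*x^3 - 6*x^2 - 8*x + 16)/(x^2*(x^2 - 8*x + 16))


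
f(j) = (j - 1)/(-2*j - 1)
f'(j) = 1/(-2*j - 1) + 2*(j - 1)/(-2*j - 1)^2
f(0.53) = 0.23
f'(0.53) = -0.71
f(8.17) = -0.41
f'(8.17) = -0.01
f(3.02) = -0.29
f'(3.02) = -0.06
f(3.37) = -0.31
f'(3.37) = -0.05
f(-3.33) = -0.77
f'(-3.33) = -0.09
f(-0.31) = 3.45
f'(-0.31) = -20.78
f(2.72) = -0.27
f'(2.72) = -0.07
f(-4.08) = -0.71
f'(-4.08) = -0.06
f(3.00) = -0.29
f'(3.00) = -0.06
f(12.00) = -0.44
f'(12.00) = 0.00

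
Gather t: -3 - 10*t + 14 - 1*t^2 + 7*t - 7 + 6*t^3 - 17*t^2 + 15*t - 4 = 6*t^3 - 18*t^2 + 12*t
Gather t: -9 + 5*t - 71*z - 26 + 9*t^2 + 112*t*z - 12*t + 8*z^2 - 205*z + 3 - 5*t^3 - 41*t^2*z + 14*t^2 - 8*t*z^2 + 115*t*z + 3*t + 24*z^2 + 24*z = -5*t^3 + t^2*(23 - 41*z) + t*(-8*z^2 + 227*z - 4) + 32*z^2 - 252*z - 32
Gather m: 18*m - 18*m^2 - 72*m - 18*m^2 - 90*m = -36*m^2 - 144*m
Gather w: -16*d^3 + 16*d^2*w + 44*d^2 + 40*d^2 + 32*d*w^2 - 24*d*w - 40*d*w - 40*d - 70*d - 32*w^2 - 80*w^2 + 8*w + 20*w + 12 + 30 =-16*d^3 + 84*d^2 - 110*d + w^2*(32*d - 112) + w*(16*d^2 - 64*d + 28) + 42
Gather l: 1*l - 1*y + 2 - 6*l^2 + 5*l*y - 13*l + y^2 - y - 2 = -6*l^2 + l*(5*y - 12) + y^2 - 2*y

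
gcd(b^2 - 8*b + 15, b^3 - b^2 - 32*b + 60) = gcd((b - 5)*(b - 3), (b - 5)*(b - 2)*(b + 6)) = b - 5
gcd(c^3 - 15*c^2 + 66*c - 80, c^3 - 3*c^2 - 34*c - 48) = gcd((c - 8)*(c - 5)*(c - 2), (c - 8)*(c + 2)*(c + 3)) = c - 8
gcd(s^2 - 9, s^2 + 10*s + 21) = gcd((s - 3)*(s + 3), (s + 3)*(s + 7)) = s + 3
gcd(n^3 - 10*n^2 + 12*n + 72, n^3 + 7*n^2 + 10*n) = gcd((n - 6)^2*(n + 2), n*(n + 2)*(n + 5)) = n + 2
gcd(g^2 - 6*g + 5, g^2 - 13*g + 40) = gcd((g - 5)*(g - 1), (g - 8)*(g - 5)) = g - 5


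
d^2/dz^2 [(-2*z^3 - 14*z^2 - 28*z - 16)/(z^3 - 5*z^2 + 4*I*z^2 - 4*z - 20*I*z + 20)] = (z^4*(-48 + 16*I) + z^3*(-152 - 48*I) + z^2*(408 - 1680*I) + z*(1080 + 304*I) + 1648 + 6240*I)/(z^7 + z^6*(-15 + 8*I) + z^5*(51 - 120*I) + z^4*(235 + 568*I) + z^3*(-1784 - 520*I) + z^2*(2760 - 2400*I) + z*(1200 + 4000*I) - 2000)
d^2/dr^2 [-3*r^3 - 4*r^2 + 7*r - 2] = -18*r - 8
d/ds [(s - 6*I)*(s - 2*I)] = 2*s - 8*I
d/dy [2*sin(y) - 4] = 2*cos(y)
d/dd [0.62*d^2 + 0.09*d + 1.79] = 1.24*d + 0.09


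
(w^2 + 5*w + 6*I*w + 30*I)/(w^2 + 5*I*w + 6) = (w + 5)/(w - I)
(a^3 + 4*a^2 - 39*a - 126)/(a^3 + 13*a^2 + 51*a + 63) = (a - 6)/(a + 3)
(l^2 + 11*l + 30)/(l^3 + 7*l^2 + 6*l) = (l + 5)/(l*(l + 1))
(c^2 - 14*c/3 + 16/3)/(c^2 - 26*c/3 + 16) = (c - 2)/(c - 6)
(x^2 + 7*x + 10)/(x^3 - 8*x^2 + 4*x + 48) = (x + 5)/(x^2 - 10*x + 24)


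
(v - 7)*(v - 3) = v^2 - 10*v + 21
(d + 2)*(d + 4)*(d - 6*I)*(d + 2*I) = d^4 + 6*d^3 - 4*I*d^3 + 20*d^2 - 24*I*d^2 + 72*d - 32*I*d + 96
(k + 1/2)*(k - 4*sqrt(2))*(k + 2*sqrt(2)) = k^3 - 2*sqrt(2)*k^2 + k^2/2 - 16*k - sqrt(2)*k - 8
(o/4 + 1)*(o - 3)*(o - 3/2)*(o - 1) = o^4/4 - 3*o^3/8 - 13*o^2/4 + 63*o/8 - 9/2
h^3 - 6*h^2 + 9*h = h*(h - 3)^2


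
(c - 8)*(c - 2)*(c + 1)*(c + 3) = c^4 - 6*c^3 - 21*c^2 + 34*c + 48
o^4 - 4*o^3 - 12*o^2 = o^2*(o - 6)*(o + 2)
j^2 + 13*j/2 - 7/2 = (j - 1/2)*(j + 7)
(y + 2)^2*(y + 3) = y^3 + 7*y^2 + 16*y + 12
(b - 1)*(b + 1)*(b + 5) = b^3 + 5*b^2 - b - 5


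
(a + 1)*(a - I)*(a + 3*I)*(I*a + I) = I*a^4 - 2*a^3 + 2*I*a^3 - 4*a^2 + 4*I*a^2 - 2*a + 6*I*a + 3*I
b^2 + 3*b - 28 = (b - 4)*(b + 7)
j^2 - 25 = (j - 5)*(j + 5)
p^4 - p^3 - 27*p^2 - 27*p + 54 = (p - 6)*(p - 1)*(p + 3)^2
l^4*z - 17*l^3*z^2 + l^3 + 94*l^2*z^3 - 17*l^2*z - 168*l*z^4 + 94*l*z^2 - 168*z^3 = (l - 7*z)*(l - 6*z)*(l - 4*z)*(l*z + 1)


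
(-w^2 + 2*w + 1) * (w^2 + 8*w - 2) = -w^4 - 6*w^3 + 19*w^2 + 4*w - 2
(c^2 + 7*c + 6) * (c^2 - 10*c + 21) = c^4 - 3*c^3 - 43*c^2 + 87*c + 126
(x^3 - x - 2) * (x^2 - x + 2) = x^5 - x^4 + x^3 - x^2 - 4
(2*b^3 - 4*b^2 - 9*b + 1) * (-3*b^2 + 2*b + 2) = -6*b^5 + 16*b^4 + 23*b^3 - 29*b^2 - 16*b + 2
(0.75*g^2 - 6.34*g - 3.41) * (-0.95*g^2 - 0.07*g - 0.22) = -0.7125*g^4 + 5.9705*g^3 + 3.5183*g^2 + 1.6335*g + 0.7502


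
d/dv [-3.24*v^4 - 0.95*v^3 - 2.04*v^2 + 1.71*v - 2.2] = -12.96*v^3 - 2.85*v^2 - 4.08*v + 1.71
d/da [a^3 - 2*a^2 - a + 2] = 3*a^2 - 4*a - 1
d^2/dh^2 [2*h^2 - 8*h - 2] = 4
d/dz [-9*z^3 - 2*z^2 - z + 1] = -27*z^2 - 4*z - 1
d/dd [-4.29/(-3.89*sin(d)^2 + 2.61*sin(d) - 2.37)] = (11.1969 - 33.3762*sin(d))*cos(d)/(3.89*sin(d)^2 - 2.61*sin(d) + 2.37)^2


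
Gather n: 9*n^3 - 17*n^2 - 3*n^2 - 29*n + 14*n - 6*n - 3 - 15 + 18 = 9*n^3 - 20*n^2 - 21*n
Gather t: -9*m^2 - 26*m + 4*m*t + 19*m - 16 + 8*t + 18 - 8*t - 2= -9*m^2 + 4*m*t - 7*m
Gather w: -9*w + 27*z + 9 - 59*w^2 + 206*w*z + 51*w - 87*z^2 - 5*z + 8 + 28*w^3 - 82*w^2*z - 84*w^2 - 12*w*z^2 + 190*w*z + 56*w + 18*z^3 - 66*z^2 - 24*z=28*w^3 + w^2*(-82*z - 143) + w*(-12*z^2 + 396*z + 98) + 18*z^3 - 153*z^2 - 2*z + 17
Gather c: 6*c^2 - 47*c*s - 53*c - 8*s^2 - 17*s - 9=6*c^2 + c*(-47*s - 53) - 8*s^2 - 17*s - 9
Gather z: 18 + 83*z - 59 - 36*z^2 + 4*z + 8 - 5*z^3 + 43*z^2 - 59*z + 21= -5*z^3 + 7*z^2 + 28*z - 12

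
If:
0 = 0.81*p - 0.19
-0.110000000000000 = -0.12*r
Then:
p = 0.23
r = 0.92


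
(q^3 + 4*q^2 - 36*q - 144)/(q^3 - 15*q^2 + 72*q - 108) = (q^2 + 10*q + 24)/(q^2 - 9*q + 18)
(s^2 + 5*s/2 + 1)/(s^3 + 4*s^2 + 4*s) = (s + 1/2)/(s*(s + 2))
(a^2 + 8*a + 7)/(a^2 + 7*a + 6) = (a + 7)/(a + 6)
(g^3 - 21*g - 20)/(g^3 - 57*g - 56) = (g^2 - g - 20)/(g^2 - g - 56)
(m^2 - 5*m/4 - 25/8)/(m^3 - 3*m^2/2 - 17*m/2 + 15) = (m + 5/4)/(m^2 + m - 6)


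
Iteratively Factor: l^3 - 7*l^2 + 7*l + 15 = (l - 3)*(l^2 - 4*l - 5) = (l - 3)*(l + 1)*(l - 5)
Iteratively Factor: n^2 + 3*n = (n + 3)*(n)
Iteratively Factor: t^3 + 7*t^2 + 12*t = (t)*(t^2 + 7*t + 12) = t*(t + 4)*(t + 3)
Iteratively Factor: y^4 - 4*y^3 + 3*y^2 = (y - 1)*(y^3 - 3*y^2) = y*(y - 1)*(y^2 - 3*y) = y*(y - 3)*(y - 1)*(y)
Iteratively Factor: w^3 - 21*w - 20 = (w - 5)*(w^2 + 5*w + 4) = (w - 5)*(w + 1)*(w + 4)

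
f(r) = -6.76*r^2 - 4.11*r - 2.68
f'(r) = -13.52*r - 4.11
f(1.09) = -15.19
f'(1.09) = -18.85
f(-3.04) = -52.66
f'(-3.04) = 36.99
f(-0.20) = -2.13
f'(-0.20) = -1.41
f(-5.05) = -154.32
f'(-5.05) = 64.17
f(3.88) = -120.39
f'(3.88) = -56.57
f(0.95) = -12.69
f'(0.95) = -16.95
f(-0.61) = -2.69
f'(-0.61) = 4.14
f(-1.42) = -10.47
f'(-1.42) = 15.09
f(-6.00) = -221.38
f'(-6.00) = 77.01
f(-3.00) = -51.19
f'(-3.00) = 36.45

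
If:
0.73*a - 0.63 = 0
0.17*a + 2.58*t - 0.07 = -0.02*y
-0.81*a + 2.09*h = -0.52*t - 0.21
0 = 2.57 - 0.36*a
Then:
No Solution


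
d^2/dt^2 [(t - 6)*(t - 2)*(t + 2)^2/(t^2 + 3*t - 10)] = 2*(t^3 + 15*t^2 + 75*t + 26)/(t^3 + 15*t^2 + 75*t + 125)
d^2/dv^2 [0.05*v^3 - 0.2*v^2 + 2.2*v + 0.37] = 0.3*v - 0.4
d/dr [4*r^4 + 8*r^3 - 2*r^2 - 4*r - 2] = 16*r^3 + 24*r^2 - 4*r - 4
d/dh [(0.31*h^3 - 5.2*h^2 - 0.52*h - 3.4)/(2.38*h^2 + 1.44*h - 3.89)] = (0.7378*h^4 + 0.892800000000001*h^3 - 9.8681*h^2 + 56.64*h + 6.9188)/(5.6644*h^4 + 6.8544*h^3 - 16.4428*h^2 - 11.2032*h + 15.1321)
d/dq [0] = 0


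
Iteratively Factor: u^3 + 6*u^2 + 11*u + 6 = (u + 2)*(u^2 + 4*u + 3) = (u + 2)*(u + 3)*(u + 1)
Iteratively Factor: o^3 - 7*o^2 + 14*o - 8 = (o - 1)*(o^2 - 6*o + 8) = (o - 2)*(o - 1)*(o - 4)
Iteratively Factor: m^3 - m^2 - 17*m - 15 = (m + 3)*(m^2 - 4*m - 5) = (m - 5)*(m + 3)*(m + 1)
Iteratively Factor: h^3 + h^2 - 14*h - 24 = (h - 4)*(h^2 + 5*h + 6) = (h - 4)*(h + 3)*(h + 2)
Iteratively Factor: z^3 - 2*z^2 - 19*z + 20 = (z - 5)*(z^2 + 3*z - 4) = (z - 5)*(z + 4)*(z - 1)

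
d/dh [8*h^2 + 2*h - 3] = 16*h + 2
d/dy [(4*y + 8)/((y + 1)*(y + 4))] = 4*(-y^2 - 4*y - 6)/(y^4 + 10*y^3 + 33*y^2 + 40*y + 16)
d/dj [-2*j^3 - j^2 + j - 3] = -6*j^2 - 2*j + 1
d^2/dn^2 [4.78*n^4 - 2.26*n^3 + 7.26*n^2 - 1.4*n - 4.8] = 57.36*n^2 - 13.56*n + 14.52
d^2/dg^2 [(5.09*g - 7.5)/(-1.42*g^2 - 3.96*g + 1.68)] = (-(2.84*g + 3.96)*(5.09*g - 7.5)*(5.68*g + 7.92) + (43.3668*g + 19.0128)*(1.42*g^2 + 3.96*g - 1.68))/(1.42*g^2 + 3.96*g - 1.68)^3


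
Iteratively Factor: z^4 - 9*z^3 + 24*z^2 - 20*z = (z - 5)*(z^3 - 4*z^2 + 4*z) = (z - 5)*(z - 2)*(z^2 - 2*z) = (z - 5)*(z - 2)^2*(z)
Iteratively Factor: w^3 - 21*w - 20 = (w + 4)*(w^2 - 4*w - 5) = (w + 1)*(w + 4)*(w - 5)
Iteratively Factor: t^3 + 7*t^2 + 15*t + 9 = (t + 1)*(t^2 + 6*t + 9) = (t + 1)*(t + 3)*(t + 3)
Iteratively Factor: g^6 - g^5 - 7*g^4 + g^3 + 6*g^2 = (g)*(g^5 - g^4 - 7*g^3 + g^2 + 6*g) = g*(g - 3)*(g^4 + 2*g^3 - g^2 - 2*g) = g*(g - 3)*(g + 1)*(g^3 + g^2 - 2*g) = g*(g - 3)*(g - 1)*(g + 1)*(g^2 + 2*g) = g^2*(g - 3)*(g - 1)*(g + 1)*(g + 2)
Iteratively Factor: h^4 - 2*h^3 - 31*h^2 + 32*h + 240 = (h + 4)*(h^3 - 6*h^2 - 7*h + 60) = (h - 4)*(h + 4)*(h^2 - 2*h - 15) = (h - 4)*(h + 3)*(h + 4)*(h - 5)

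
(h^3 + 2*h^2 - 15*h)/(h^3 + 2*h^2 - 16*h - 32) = h*(h^2 + 2*h - 15)/(h^3 + 2*h^2 - 16*h - 32)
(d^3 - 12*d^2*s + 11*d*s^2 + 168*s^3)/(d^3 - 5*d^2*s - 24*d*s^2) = (d - 7*s)/d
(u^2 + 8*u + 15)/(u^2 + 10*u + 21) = (u + 5)/(u + 7)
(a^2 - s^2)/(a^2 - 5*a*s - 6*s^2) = (-a + s)/(-a + 6*s)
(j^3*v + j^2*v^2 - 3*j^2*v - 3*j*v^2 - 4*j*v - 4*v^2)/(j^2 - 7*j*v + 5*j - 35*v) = v*(j^3 + j^2*v - 3*j^2 - 3*j*v - 4*j - 4*v)/(j^2 - 7*j*v + 5*j - 35*v)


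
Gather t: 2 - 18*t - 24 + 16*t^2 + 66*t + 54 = 16*t^2 + 48*t + 32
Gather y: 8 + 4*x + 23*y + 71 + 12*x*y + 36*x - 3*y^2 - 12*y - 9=40*x - 3*y^2 + y*(12*x + 11) + 70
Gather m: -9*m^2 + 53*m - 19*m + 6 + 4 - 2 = -9*m^2 + 34*m + 8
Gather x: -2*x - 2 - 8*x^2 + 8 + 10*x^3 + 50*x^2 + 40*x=10*x^3 + 42*x^2 + 38*x + 6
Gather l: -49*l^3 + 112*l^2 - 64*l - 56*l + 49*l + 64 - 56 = -49*l^3 + 112*l^2 - 71*l + 8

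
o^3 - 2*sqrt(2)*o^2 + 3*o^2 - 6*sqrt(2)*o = o*(o + 3)*(o - 2*sqrt(2))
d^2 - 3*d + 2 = (d - 2)*(d - 1)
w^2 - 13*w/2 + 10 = (w - 4)*(w - 5/2)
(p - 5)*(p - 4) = p^2 - 9*p + 20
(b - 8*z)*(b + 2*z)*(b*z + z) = b^3*z - 6*b^2*z^2 + b^2*z - 16*b*z^3 - 6*b*z^2 - 16*z^3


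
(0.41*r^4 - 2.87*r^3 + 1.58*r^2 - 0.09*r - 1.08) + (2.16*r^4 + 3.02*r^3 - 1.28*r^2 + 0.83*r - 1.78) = 2.57*r^4 + 0.15*r^3 + 0.3*r^2 + 0.74*r - 2.86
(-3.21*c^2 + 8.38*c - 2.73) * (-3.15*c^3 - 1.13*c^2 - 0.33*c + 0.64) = 10.1115*c^5 - 22.7697*c^4 + 0.189399999999999*c^3 - 1.7349*c^2 + 6.2641*c - 1.7472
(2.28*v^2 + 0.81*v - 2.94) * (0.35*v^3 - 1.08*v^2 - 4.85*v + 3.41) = 0.798*v^5 - 2.1789*v^4 - 12.9618*v^3 + 7.0215*v^2 + 17.0211*v - 10.0254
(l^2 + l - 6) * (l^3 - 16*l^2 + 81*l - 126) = l^5 - 15*l^4 + 59*l^3 + 51*l^2 - 612*l + 756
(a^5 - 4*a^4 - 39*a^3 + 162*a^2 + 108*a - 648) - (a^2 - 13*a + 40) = a^5 - 4*a^4 - 39*a^3 + 161*a^2 + 121*a - 688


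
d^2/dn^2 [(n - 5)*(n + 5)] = 2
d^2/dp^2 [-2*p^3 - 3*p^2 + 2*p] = -12*p - 6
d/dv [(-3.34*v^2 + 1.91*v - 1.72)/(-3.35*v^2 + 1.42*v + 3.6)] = (1.6557*v^2 - 35.572*v + 9.3184)/(11.2225*v^4 - 9.514*v^3 - 22.1036*v^2 + 10.224*v + 12.96)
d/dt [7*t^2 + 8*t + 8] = 14*t + 8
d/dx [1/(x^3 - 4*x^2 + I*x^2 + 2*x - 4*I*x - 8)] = (-3*x^2 + 8*x - 2*I*x - 2 + 4*I)/(x^3 - 4*x^2 + I*x^2 + 2*x - 4*I*x - 8)^2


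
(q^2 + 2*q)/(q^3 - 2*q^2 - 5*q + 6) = q/(q^2 - 4*q + 3)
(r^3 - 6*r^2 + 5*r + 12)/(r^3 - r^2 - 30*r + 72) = (r + 1)/(r + 6)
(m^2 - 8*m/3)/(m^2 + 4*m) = (m - 8/3)/(m + 4)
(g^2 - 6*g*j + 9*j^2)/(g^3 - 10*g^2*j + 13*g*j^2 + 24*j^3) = (g - 3*j)/(g^2 - 7*g*j - 8*j^2)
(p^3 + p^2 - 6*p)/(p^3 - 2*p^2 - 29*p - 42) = p*(p - 2)/(p^2 - 5*p - 14)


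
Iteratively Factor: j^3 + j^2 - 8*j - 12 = (j - 3)*(j^2 + 4*j + 4) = (j - 3)*(j + 2)*(j + 2)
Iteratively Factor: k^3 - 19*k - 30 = (k + 3)*(k^2 - 3*k - 10) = (k + 2)*(k + 3)*(k - 5)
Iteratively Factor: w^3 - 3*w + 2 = (w + 2)*(w^2 - 2*w + 1) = (w - 1)*(w + 2)*(w - 1)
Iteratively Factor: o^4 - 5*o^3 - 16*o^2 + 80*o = (o + 4)*(o^3 - 9*o^2 + 20*o) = o*(o + 4)*(o^2 - 9*o + 20) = o*(o - 4)*(o + 4)*(o - 5)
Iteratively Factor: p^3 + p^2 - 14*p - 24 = (p - 4)*(p^2 + 5*p + 6) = (p - 4)*(p + 3)*(p + 2)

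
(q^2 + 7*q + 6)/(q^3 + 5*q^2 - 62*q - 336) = (q + 1)/(q^2 - q - 56)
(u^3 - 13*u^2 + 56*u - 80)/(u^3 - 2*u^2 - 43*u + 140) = (u - 4)/(u + 7)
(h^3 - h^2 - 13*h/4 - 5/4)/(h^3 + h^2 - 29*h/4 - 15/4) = (h + 1)/(h + 3)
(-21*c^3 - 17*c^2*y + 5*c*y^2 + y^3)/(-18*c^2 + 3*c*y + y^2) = (7*c^2 + 8*c*y + y^2)/(6*c + y)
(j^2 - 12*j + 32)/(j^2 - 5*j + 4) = (j - 8)/(j - 1)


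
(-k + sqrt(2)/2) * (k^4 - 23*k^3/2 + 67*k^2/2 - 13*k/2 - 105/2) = -k^5 + sqrt(2)*k^4/2 + 23*k^4/2 - 67*k^3/2 - 23*sqrt(2)*k^3/4 + 13*k^2/2 + 67*sqrt(2)*k^2/4 - 13*sqrt(2)*k/4 + 105*k/2 - 105*sqrt(2)/4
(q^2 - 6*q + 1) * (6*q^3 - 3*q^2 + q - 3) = 6*q^5 - 39*q^4 + 25*q^3 - 12*q^2 + 19*q - 3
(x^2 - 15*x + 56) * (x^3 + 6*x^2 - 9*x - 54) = x^5 - 9*x^4 - 43*x^3 + 417*x^2 + 306*x - 3024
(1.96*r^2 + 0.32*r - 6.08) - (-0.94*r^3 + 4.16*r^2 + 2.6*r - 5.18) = 0.94*r^3 - 2.2*r^2 - 2.28*r - 0.9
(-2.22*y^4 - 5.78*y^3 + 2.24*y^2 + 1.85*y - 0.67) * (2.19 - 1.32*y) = 2.9304*y^5 + 2.7678*y^4 - 15.615*y^3 + 2.4636*y^2 + 4.9359*y - 1.4673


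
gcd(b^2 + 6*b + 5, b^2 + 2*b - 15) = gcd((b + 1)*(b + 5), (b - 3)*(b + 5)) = b + 5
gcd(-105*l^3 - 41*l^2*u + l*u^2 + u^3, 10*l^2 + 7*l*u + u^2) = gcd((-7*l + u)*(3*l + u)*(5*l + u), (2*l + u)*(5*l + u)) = 5*l + u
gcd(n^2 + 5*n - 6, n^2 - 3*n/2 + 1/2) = n - 1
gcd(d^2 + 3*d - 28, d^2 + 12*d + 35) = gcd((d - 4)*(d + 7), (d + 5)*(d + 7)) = d + 7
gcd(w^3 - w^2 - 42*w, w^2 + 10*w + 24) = w + 6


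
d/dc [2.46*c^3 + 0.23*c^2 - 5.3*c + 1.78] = 7.38*c^2 + 0.46*c - 5.3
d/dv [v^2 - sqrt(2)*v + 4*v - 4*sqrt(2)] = 2*v - sqrt(2) + 4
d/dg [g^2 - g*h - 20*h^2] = 2*g - h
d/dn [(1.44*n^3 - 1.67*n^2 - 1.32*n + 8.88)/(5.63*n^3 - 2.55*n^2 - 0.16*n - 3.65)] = (5.7301*n^4 + 14.4024*n^3 - 168.85*n^2 + 57.479*n + 6.2388)/(31.6969*n^6 - 28.713*n^5 + 4.7009*n^4 - 40.283*n^3 + 18.6406*n^2 + 1.168*n + 13.3225)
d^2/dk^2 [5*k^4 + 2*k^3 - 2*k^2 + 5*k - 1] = 60*k^2 + 12*k - 4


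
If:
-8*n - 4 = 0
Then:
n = -1/2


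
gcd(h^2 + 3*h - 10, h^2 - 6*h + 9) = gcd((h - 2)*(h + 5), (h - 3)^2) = 1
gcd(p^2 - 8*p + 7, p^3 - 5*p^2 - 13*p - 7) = p - 7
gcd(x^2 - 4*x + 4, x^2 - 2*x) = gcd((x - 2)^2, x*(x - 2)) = x - 2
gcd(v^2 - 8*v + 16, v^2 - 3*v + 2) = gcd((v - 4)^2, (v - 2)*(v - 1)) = 1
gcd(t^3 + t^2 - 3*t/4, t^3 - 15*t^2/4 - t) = t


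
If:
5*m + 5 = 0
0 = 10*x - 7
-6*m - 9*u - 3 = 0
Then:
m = -1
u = 1/3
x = 7/10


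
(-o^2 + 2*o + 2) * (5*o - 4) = -5*o^3 + 14*o^2 + 2*o - 8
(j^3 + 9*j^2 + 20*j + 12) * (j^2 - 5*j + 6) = j^5 + 4*j^4 - 19*j^3 - 34*j^2 + 60*j + 72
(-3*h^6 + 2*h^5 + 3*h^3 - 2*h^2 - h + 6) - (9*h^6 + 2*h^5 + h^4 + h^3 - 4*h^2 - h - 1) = -12*h^6 - h^4 + 2*h^3 + 2*h^2 + 7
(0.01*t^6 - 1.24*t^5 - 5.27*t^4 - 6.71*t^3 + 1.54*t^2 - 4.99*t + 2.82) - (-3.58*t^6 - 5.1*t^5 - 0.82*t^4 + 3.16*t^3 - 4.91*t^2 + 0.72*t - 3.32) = 3.59*t^6 + 3.86*t^5 - 4.45*t^4 - 9.87*t^3 + 6.45*t^2 - 5.71*t + 6.14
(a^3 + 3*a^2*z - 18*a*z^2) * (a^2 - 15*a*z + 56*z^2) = a^5 - 12*a^4*z - 7*a^3*z^2 + 438*a^2*z^3 - 1008*a*z^4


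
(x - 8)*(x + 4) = x^2 - 4*x - 32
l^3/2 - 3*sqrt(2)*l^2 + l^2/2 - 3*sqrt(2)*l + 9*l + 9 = (l/2 + 1/2)*(l - 3*sqrt(2))^2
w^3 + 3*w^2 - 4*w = w*(w - 1)*(w + 4)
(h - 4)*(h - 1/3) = h^2 - 13*h/3 + 4/3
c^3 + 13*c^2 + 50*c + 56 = (c + 2)*(c + 4)*(c + 7)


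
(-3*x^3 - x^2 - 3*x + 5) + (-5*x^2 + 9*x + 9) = -3*x^3 - 6*x^2 + 6*x + 14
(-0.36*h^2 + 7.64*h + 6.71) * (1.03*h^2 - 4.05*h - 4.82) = -0.3708*h^4 + 9.3272*h^3 - 22.2955*h^2 - 64.0003*h - 32.3422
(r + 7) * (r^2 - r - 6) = r^3 + 6*r^2 - 13*r - 42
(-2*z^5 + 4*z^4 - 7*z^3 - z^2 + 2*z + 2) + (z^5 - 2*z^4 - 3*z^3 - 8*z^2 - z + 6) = -z^5 + 2*z^4 - 10*z^3 - 9*z^2 + z + 8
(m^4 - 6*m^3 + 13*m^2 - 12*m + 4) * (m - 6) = m^5 - 12*m^4 + 49*m^3 - 90*m^2 + 76*m - 24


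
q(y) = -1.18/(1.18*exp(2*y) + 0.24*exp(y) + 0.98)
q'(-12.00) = 0.00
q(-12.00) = -1.20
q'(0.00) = 0.53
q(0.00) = -0.49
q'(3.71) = 0.00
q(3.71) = -0.00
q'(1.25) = 0.13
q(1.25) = -0.07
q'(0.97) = 0.21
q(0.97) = -0.12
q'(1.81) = 0.05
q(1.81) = -0.03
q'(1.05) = 0.18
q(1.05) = -0.10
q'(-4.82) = 0.00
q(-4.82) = -1.20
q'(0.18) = 0.49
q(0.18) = -0.40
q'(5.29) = 0.00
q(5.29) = -0.00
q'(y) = -1.18*(-2.36*exp(2*y) - 0.24*exp(y))/(1.18*exp(2*y) + 0.24*exp(y) + 0.98)^2 = (2.7848*exp(y) + 0.2832)*exp(y)/(1.18*exp(2*y) + 0.24*exp(y) + 0.98)^2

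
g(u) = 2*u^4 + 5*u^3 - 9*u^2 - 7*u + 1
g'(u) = 8*u^3 + 15*u^2 - 18*u - 7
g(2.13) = 34.74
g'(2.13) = 100.02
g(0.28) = -1.54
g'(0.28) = -10.69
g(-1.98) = -28.50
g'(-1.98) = 25.35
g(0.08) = 0.39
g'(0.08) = -8.34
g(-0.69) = 0.36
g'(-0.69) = 9.93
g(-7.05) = 2791.69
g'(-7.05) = -1937.78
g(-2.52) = -37.87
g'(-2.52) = 5.59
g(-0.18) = 1.94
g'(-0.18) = -3.32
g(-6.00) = 1231.00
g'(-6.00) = -1087.00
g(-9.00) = 8812.00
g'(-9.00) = -4462.00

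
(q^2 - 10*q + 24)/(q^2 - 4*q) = (q - 6)/q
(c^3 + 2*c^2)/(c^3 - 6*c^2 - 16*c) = c/(c - 8)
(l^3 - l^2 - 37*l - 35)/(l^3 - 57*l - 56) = (l^2 - 2*l - 35)/(l^2 - l - 56)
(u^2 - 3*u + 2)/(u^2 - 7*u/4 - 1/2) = 4*(u - 1)/(4*u + 1)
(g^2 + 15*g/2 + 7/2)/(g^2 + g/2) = (g + 7)/g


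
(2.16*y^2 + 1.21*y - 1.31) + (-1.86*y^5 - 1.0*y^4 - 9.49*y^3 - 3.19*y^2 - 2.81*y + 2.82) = -1.86*y^5 - 1.0*y^4 - 9.49*y^3 - 1.03*y^2 - 1.6*y + 1.51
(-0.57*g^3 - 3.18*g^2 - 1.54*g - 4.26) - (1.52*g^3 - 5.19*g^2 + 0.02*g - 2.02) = -2.09*g^3 + 2.01*g^2 - 1.56*g - 2.24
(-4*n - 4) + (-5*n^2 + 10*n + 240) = -5*n^2 + 6*n + 236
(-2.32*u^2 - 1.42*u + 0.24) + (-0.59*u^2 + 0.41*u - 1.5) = -2.91*u^2 - 1.01*u - 1.26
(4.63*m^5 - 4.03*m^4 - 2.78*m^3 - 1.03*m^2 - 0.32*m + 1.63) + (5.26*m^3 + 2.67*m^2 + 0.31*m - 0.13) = 4.63*m^5 - 4.03*m^4 + 2.48*m^3 + 1.64*m^2 - 0.01*m + 1.5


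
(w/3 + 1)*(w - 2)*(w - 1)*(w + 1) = w^4/3 + w^3/3 - 7*w^2/3 - w/3 + 2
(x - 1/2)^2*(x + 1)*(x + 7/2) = x^4 + 7*x^3/2 - 3*x^2/4 - 19*x/8 + 7/8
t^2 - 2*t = t*(t - 2)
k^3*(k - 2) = k^4 - 2*k^3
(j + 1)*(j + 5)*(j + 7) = j^3 + 13*j^2 + 47*j + 35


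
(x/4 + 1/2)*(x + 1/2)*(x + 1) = x^3/4 + 7*x^2/8 + 7*x/8 + 1/4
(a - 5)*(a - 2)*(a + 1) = a^3 - 6*a^2 + 3*a + 10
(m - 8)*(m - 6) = m^2 - 14*m + 48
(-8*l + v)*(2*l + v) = -16*l^2 - 6*l*v + v^2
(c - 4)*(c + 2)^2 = c^3 - 12*c - 16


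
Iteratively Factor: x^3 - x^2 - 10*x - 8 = (x + 1)*(x^2 - 2*x - 8) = (x - 4)*(x + 1)*(x + 2)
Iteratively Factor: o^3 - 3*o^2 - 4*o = (o)*(o^2 - 3*o - 4) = o*(o - 4)*(o + 1)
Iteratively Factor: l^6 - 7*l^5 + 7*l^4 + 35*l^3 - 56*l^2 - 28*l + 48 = (l + 2)*(l^5 - 9*l^4 + 25*l^3 - 15*l^2 - 26*l + 24) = (l - 1)*(l + 2)*(l^4 - 8*l^3 + 17*l^2 + 2*l - 24) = (l - 3)*(l - 1)*(l + 2)*(l^3 - 5*l^2 + 2*l + 8) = (l - 3)*(l - 1)*(l + 1)*(l + 2)*(l^2 - 6*l + 8) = (l - 3)*(l - 2)*(l - 1)*(l + 1)*(l + 2)*(l - 4)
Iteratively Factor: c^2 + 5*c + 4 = (c + 1)*(c + 4)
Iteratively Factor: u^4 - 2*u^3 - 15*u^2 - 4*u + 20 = (u - 1)*(u^3 - u^2 - 16*u - 20) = (u - 1)*(u + 2)*(u^2 - 3*u - 10) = (u - 5)*(u - 1)*(u + 2)*(u + 2)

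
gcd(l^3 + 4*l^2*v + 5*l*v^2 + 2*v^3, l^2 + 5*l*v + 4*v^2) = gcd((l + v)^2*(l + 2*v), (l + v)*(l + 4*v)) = l + v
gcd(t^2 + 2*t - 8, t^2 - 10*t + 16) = t - 2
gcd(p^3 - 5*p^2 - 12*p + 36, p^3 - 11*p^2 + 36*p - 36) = p^2 - 8*p + 12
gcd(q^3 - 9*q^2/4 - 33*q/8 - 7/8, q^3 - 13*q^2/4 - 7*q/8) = q^2 - 13*q/4 - 7/8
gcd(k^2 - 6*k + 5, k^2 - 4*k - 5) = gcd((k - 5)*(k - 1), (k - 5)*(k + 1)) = k - 5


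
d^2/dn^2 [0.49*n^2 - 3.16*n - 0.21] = 0.980000000000000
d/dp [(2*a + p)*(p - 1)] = 2*a + 2*p - 1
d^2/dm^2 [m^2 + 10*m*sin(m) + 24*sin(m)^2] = -10*m*sin(m) - 96*sin(m)^2 + 20*cos(m) + 50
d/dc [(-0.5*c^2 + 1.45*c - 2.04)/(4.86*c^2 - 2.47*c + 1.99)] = (-5.812*c^2 + 17.8388*c - 2.1533)/(23.6196*c^4 - 24.0084*c^3 + 25.4437*c^2 - 9.8306*c + 3.9601)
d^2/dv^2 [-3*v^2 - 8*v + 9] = -6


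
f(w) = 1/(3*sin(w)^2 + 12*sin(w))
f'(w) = (-6*sin(w)*cos(w) - 12*cos(w))/(3*sin(w)^2 + 12*sin(w))^2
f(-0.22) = -0.40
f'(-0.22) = -1.70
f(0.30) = 0.26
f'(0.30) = -0.91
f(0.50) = 0.16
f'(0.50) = -0.31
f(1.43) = 0.07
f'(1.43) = -0.01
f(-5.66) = 0.12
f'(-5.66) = -0.20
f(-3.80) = 0.12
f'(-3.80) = 0.17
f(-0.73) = -0.15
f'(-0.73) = -0.13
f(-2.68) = -0.21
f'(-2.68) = 0.37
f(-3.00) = -0.61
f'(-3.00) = 4.14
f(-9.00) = -0.23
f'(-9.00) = 0.44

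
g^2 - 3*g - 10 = (g - 5)*(g + 2)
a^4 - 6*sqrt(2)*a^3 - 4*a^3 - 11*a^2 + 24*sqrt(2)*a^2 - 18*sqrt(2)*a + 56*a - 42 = (a - 3)*(a - 1)*(a - 7*sqrt(2))*(a + sqrt(2))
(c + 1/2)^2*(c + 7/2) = c^3 + 9*c^2/2 + 15*c/4 + 7/8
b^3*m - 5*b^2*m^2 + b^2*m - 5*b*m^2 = b*(b - 5*m)*(b*m + m)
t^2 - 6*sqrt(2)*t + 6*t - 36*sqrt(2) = (t + 6)*(t - 6*sqrt(2))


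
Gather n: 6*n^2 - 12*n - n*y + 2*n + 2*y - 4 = 6*n^2 + n*(-y - 10) + 2*y - 4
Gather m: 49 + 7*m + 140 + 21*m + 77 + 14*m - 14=42*m + 252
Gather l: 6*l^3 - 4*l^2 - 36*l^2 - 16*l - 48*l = 6*l^3 - 40*l^2 - 64*l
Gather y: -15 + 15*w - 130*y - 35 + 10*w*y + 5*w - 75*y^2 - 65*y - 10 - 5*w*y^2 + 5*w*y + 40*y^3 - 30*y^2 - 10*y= 20*w + 40*y^3 + y^2*(-5*w - 105) + y*(15*w - 205) - 60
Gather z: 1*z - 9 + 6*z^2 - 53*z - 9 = 6*z^2 - 52*z - 18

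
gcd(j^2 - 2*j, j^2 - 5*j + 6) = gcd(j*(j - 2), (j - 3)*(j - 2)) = j - 2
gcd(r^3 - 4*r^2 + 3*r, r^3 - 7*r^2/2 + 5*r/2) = r^2 - r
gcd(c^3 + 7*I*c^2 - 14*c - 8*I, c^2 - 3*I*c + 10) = c + 2*I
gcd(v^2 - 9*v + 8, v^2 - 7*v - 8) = v - 8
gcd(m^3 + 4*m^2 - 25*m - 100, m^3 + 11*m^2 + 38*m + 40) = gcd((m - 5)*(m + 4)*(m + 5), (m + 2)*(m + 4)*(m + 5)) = m^2 + 9*m + 20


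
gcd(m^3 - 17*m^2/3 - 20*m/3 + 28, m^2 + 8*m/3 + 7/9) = m + 7/3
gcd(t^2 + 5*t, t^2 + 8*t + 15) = t + 5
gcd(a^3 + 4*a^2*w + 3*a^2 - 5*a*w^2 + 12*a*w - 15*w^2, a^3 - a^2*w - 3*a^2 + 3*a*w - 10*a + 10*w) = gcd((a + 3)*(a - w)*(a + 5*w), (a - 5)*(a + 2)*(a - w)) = -a + w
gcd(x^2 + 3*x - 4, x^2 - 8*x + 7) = x - 1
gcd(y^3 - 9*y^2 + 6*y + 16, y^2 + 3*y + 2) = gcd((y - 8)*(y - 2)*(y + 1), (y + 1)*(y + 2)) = y + 1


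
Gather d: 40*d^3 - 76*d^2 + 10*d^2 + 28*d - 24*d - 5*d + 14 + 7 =40*d^3 - 66*d^2 - d + 21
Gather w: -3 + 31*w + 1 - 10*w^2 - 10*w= -10*w^2 + 21*w - 2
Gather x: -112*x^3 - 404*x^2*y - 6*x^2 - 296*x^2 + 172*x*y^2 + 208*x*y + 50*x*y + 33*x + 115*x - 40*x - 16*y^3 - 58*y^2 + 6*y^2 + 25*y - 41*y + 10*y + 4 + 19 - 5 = -112*x^3 + x^2*(-404*y - 302) + x*(172*y^2 + 258*y + 108) - 16*y^3 - 52*y^2 - 6*y + 18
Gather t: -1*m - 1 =-m - 1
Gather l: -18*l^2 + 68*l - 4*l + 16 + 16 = -18*l^2 + 64*l + 32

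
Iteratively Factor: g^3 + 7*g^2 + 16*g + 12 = (g + 2)*(g^2 + 5*g + 6) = (g + 2)*(g + 3)*(g + 2)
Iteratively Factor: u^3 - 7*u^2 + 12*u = (u - 3)*(u^2 - 4*u) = u*(u - 3)*(u - 4)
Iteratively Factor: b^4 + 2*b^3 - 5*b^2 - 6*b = (b + 1)*(b^3 + b^2 - 6*b) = b*(b + 1)*(b^2 + b - 6) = b*(b + 1)*(b + 3)*(b - 2)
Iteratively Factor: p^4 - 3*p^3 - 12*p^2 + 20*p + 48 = (p + 2)*(p^3 - 5*p^2 - 2*p + 24) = (p + 2)^2*(p^2 - 7*p + 12) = (p - 3)*(p + 2)^2*(p - 4)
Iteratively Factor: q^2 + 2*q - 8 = (q - 2)*(q + 4)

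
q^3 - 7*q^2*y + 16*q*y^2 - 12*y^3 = (q - 3*y)*(q - 2*y)^2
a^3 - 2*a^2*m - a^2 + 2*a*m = a*(a - 1)*(a - 2*m)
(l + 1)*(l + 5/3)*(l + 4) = l^3 + 20*l^2/3 + 37*l/3 + 20/3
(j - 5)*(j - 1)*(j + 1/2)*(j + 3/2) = j^4 - 4*j^3 - 25*j^2/4 + 11*j/2 + 15/4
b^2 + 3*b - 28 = (b - 4)*(b + 7)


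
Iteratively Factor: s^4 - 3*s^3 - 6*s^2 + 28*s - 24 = (s - 2)*(s^3 - s^2 - 8*s + 12) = (s - 2)^2*(s^2 + s - 6) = (s - 2)^3*(s + 3)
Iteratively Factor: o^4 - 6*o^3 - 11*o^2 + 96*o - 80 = (o - 4)*(o^3 - 2*o^2 - 19*o + 20) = (o - 5)*(o - 4)*(o^2 + 3*o - 4) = (o - 5)*(o - 4)*(o + 4)*(o - 1)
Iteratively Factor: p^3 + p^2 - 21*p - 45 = (p - 5)*(p^2 + 6*p + 9) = (p - 5)*(p + 3)*(p + 3)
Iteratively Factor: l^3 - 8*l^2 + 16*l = (l)*(l^2 - 8*l + 16) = l*(l - 4)*(l - 4)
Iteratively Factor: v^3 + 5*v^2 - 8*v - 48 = (v - 3)*(v^2 + 8*v + 16) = (v - 3)*(v + 4)*(v + 4)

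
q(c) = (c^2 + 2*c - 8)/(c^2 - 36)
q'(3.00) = -0.35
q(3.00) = -0.26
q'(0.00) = -0.06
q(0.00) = 0.22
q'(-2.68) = 0.08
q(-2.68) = 0.21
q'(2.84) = -0.32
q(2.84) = -0.21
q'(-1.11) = -0.01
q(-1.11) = 0.26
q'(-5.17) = 1.91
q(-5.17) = -0.90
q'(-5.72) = 16.98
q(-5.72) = -4.05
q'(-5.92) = 208.31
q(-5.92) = -15.95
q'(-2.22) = 0.04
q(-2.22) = 0.24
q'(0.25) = -0.07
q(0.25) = 0.21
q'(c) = -2*c*(c^2 + 2*c - 8)/(c^2 - 36)^2 + (2*c + 2)/(c^2 - 36)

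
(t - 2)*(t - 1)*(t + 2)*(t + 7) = t^4 + 6*t^3 - 11*t^2 - 24*t + 28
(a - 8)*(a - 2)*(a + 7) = a^3 - 3*a^2 - 54*a + 112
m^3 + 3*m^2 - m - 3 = (m - 1)*(m + 1)*(m + 3)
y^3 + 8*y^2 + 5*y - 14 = (y - 1)*(y + 2)*(y + 7)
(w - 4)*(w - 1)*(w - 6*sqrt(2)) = w^3 - 6*sqrt(2)*w^2 - 5*w^2 + 4*w + 30*sqrt(2)*w - 24*sqrt(2)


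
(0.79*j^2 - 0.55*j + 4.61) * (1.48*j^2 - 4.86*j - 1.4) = 1.1692*j^4 - 4.6534*j^3 + 8.3898*j^2 - 21.6346*j - 6.454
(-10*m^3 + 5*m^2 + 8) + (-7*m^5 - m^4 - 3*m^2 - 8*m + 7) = -7*m^5 - m^4 - 10*m^3 + 2*m^2 - 8*m + 15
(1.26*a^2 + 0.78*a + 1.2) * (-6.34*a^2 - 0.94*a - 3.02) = -7.9884*a^4 - 6.1296*a^3 - 12.1464*a^2 - 3.4836*a - 3.624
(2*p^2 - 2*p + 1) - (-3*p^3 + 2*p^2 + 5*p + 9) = 3*p^3 - 7*p - 8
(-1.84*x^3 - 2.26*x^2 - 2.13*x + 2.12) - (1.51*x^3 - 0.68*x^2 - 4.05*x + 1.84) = -3.35*x^3 - 1.58*x^2 + 1.92*x + 0.28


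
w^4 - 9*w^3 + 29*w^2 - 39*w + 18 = (w - 3)^2*(w - 2)*(w - 1)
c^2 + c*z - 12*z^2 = (c - 3*z)*(c + 4*z)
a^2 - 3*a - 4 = (a - 4)*(a + 1)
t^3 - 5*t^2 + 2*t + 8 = (t - 4)*(t - 2)*(t + 1)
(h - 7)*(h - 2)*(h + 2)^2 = h^4 - 5*h^3 - 18*h^2 + 20*h + 56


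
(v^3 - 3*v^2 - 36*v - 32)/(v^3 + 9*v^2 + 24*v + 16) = (v - 8)/(v + 4)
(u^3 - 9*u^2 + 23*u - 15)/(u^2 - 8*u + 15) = u - 1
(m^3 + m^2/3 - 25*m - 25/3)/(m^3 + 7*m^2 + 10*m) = (3*m^2 - 14*m - 5)/(3*m*(m + 2))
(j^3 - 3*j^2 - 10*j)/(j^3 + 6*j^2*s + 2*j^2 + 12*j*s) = (j - 5)/(j + 6*s)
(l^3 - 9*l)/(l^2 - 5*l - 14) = l*(9 - l^2)/(-l^2 + 5*l + 14)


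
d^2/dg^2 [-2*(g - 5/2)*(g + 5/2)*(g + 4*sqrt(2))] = -12*g - 16*sqrt(2)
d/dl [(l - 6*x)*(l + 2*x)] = 2*l - 4*x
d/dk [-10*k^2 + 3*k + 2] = 3 - 20*k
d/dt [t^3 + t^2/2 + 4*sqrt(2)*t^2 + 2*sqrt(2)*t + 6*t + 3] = 3*t^2 + t + 8*sqrt(2)*t + 2*sqrt(2) + 6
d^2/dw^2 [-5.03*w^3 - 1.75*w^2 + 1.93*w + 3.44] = -30.18*w - 3.5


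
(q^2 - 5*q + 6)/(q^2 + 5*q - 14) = (q - 3)/(q + 7)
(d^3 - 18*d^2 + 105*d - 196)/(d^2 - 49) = (d^2 - 11*d + 28)/(d + 7)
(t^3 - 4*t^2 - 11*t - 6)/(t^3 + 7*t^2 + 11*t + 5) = (t - 6)/(t + 5)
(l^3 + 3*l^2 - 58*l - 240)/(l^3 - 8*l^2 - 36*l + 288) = (l + 5)/(l - 6)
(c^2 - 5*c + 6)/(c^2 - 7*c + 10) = (c - 3)/(c - 5)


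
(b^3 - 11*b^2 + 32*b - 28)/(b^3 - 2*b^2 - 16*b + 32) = (b^2 - 9*b + 14)/(b^2 - 16)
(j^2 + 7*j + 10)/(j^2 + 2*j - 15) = (j + 2)/(j - 3)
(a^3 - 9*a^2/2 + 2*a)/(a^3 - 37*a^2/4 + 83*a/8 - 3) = 4*a*(a - 4)/(4*a^2 - 35*a + 24)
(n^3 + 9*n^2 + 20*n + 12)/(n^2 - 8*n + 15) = (n^3 + 9*n^2 + 20*n + 12)/(n^2 - 8*n + 15)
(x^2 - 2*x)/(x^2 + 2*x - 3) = x*(x - 2)/(x^2 + 2*x - 3)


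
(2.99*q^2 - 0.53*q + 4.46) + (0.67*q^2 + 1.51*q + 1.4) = 3.66*q^2 + 0.98*q + 5.86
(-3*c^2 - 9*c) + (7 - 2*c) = -3*c^2 - 11*c + 7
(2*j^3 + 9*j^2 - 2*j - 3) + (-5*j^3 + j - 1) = -3*j^3 + 9*j^2 - j - 4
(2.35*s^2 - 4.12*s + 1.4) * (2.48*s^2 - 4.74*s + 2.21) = 5.828*s^4 - 21.3566*s^3 + 28.1943*s^2 - 15.7412*s + 3.094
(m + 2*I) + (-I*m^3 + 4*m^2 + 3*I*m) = -I*m^3 + 4*m^2 + m + 3*I*m + 2*I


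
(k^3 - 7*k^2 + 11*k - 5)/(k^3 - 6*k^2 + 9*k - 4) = (k - 5)/(k - 4)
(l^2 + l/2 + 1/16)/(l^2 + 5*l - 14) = (l^2 + l/2 + 1/16)/(l^2 + 5*l - 14)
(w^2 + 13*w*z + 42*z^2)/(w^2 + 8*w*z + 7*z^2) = (w + 6*z)/(w + z)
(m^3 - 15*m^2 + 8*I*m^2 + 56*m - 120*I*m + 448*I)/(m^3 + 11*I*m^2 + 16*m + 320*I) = (m^2 - 15*m + 56)/(m^2 + 3*I*m + 40)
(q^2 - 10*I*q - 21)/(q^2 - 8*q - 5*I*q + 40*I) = (q^2 - 10*I*q - 21)/(q^2 - 8*q - 5*I*q + 40*I)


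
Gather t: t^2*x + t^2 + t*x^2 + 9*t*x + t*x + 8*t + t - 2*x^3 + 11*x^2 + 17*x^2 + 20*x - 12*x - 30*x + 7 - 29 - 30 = t^2*(x + 1) + t*(x^2 + 10*x + 9) - 2*x^3 + 28*x^2 - 22*x - 52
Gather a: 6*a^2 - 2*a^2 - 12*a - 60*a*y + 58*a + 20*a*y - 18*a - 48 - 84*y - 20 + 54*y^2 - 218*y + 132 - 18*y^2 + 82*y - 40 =4*a^2 + a*(28 - 40*y) + 36*y^2 - 220*y + 24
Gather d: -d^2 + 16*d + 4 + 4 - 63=-d^2 + 16*d - 55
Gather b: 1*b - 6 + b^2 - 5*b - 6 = b^2 - 4*b - 12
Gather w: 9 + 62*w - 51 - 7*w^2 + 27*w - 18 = -7*w^2 + 89*w - 60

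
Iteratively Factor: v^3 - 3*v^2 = (v)*(v^2 - 3*v) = v^2*(v - 3)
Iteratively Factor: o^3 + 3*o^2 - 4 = (o + 2)*(o^2 + o - 2) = (o - 1)*(o + 2)*(o + 2)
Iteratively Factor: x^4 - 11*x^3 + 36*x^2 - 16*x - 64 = (x - 4)*(x^3 - 7*x^2 + 8*x + 16) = (x - 4)^2*(x^2 - 3*x - 4) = (x - 4)^2*(x + 1)*(x - 4)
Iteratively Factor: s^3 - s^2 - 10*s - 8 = (s + 1)*(s^2 - 2*s - 8) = (s - 4)*(s + 1)*(s + 2)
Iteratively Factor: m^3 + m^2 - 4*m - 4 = (m - 2)*(m^2 + 3*m + 2) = (m - 2)*(m + 1)*(m + 2)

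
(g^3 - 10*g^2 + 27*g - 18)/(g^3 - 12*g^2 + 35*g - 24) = (g - 6)/(g - 8)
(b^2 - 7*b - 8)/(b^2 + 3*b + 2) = (b - 8)/(b + 2)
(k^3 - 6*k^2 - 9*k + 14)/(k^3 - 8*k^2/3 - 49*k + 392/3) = 3*(k^2 + k - 2)/(3*k^2 + 13*k - 56)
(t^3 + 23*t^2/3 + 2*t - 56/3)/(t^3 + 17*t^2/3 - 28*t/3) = (t + 2)/t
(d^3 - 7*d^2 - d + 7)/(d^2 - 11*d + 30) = (d^3 - 7*d^2 - d + 7)/(d^2 - 11*d + 30)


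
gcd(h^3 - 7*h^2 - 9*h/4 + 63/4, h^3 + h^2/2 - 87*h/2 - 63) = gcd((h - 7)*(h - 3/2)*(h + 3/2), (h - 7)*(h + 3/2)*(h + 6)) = h^2 - 11*h/2 - 21/2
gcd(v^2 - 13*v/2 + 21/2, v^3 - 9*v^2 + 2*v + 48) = v - 3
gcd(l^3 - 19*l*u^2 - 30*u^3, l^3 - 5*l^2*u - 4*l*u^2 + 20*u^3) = -l^2 + 3*l*u + 10*u^2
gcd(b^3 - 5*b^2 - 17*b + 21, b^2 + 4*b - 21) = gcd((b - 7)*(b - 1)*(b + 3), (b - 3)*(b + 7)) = 1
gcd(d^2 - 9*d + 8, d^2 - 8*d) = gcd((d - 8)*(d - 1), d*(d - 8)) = d - 8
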